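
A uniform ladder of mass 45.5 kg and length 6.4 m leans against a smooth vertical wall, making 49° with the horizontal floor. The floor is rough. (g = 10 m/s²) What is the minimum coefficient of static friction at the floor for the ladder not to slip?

μ_min ≈ 0.435

ΣF_y = 0: N_floor = 45.5×10 = 455 N.
Torques about the foot: N_wall · 6.4 sin 49° = 45.5×10×3.2 cos 49° → N_wall = 197.76 N.
ΣF_x = 0: f_floor = N_wall = 197.76 N.
μ_min = f_floor / N_floor = 197.76 / 455 = 0.4346.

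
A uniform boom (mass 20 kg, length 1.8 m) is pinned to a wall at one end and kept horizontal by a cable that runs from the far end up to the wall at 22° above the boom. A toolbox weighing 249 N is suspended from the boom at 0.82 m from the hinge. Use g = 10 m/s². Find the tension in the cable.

Take torques about the hinge: T sin 22° · 1.8 = 20×10×0.9 + 249×0.82 = 384.18 N·m.
So T = 384.18 / (0.3746 × 1.8) = 569.75 N.

T ≈ 570 N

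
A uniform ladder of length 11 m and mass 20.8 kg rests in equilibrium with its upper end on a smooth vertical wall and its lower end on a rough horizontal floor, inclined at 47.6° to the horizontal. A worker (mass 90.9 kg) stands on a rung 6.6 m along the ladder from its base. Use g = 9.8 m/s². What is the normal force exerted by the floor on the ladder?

N_floor ≈ 1090 N

ΣF_y = 0: N_floor = 20.8×9.8 + 90.9×9.8 = 1094.7 N.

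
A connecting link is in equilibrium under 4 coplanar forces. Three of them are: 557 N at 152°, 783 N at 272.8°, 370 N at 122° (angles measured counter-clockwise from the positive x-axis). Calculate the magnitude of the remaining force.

F ≈ 682 N

Sum the known components: ΣF_x = -649.6 N, ΣF_y = -206.8 N.
For equilibrium the remaining force must supply (−ΣF_x, −ΣF_y) = (649.6, 206.8) N.
Magnitude = √((649.6)² + (206.8)²) = 681.7 N; direction = atan2(206.8, 649.6) = 17.7°.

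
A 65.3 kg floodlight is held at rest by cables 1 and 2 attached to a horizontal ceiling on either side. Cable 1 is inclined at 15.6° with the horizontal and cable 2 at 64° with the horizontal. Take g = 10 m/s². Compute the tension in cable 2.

Weight W = 65.3 × 10 = 653 N acts straight down.
Horizontal: T_1 cos 15.6° = T_2 cos 64°  →  T_1 = 0.4551 T_2.
Vertical: T_1 sin 15.6° + T_2 sin 64° = 653.
Substituting the horizontal relation into the vertical equation gives 1.021 T_2 = 653, so T_2 = 639.5 N.

T_2 ≈ 639 N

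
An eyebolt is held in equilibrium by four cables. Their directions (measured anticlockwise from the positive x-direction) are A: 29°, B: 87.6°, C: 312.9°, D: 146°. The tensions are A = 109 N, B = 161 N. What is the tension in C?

Resolve: ΣF_x = 109 cos 29° + 161 cos 87.6° + T_C cos 312.9° + T_D cos 146° = 0.
        ΣF_y = 109 sin 29° + 161 sin 87.6° + T_C sin 312.9° + T_D sin 146° = 0.
The known terms sum to (102.1, 213.7) N, so 0.6807 T_C − 0.8290 T_D = -102.1 and -0.7325 T_C + 0.5592 T_D = -213.7.
Solving simultaneously: T_C = 1034 N, T_D = 971.7 N.

T_C ≈ 1030 N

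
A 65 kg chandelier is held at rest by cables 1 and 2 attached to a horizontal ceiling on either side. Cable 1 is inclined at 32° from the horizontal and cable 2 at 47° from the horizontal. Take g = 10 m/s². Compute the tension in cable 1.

T_1 ≈ 452 N

Weight W = 65 × 10 = 650 N acts straight down.
Horizontal: T_1 cos 32° = T_2 cos 47°  →  T_2 = 1.243 T_1.
Vertical: T_1 sin 32° + T_2 sin 47° = 650.
Substituting the horizontal relation into the vertical equation gives 1.439 T_1 = 650, so T_1 = 451.6 N.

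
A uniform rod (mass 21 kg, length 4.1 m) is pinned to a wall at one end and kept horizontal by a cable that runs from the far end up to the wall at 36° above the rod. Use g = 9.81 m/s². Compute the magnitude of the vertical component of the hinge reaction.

Take torques about the hinge: T sin 36° · 4.1 = 21×9.81×2.05 = 422.32 N·m.
So T = 422.32 / (0.5878 × 4.1) = 175.24 N.
ΣF_y = 0: H_y = (21×9.81) − T sin 36° = 206.01 − 103.01 = 103.01 N.

|H_y| ≈ 103 N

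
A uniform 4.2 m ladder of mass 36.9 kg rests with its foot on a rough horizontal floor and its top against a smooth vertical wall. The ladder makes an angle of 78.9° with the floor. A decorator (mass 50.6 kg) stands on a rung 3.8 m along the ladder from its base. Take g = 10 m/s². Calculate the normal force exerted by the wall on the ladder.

N_wall ≈ 126 N

Torques about the foot: N_wall · 4.2 sin 78.9° = 36.9×10×2.1 cos 78.9° + 50.6×10×3.8 cos 78.9° → N_wall = 126.02 N.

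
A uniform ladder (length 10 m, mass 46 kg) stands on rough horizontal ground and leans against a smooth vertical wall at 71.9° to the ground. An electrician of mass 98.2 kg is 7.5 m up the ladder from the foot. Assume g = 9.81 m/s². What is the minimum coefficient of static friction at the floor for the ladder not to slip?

ΣF_y = 0: N_floor = 46×9.81 + 98.2×9.81 = 1414.6 N.
Torques about the foot: N_wall · 10 sin 71.9° = 46×9.81×5 cos 71.9° + 98.2×9.81×7.5 cos 71.9° → N_wall = 309.9 N.
ΣF_x = 0: f_floor = N_wall = 309.9 N.
μ_min = f_floor / N_floor = 309.9 / 1414.6 = 0.2191.

μ_min ≈ 0.219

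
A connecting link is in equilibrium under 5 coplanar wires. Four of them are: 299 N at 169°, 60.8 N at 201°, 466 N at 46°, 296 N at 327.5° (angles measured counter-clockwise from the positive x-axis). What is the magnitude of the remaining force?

Sum the known components: ΣF_x = 223.1 N, ΣF_y = 211.4 N.
For equilibrium the remaining force must supply (−ΣF_x, −ΣF_y) = (-223.1, -211.4) N.
Magnitude = √((-223.1)² + (-211.4)²) = 307.4 N; direction = atan2(-211.4, -223.1) = 223.5°.

F ≈ 307 N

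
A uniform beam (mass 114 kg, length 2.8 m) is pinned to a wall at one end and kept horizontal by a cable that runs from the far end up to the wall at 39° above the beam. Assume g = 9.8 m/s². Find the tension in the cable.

Take torques about the hinge: T sin 39° · 2.8 = 114×9.8×1.4 = 1564.1 N·m.
So T = 1564.1 / (0.6293 × 2.8) = 887.62 N.

T ≈ 888 N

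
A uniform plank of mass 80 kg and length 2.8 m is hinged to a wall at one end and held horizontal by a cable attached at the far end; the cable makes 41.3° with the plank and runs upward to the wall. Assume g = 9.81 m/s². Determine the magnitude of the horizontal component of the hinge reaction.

Take torques about the hinge: T sin 41.3° · 2.8 = 80×9.81×1.4 = 1098.7 N·m.
So T = 1098.7 / (0.6600 × 2.8) = 594.54 N.
ΣF_x = 0: H_x = T cos 41.3° = 446.66 N.

H_x ≈ 447 N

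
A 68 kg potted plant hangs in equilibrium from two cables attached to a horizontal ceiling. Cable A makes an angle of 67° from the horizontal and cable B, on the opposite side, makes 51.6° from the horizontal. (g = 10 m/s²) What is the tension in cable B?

Weight W = 68 × 10 = 680 N acts straight down.
Horizontal: T_A cos 67° = T_B cos 51.6°  →  T_A = 1.59 T_B.
Vertical: T_A sin 67° + T_B sin 51.6° = 680.
Substituting the horizontal relation into the vertical equation gives 2.247 T_B = 680, so T_B = 302.6 N.

T_B ≈ 303 N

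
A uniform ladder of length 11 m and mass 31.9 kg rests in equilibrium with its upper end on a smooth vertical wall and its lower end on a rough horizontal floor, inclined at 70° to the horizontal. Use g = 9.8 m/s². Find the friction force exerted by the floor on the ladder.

f ≈ 56.9 N

Torques about the foot: N_wall · 11 sin 70° = 31.9×9.8×5.5 cos 70° → N_wall = 56.892 N.
ΣF_x = 0: f_floor = N_wall = 56.892 N.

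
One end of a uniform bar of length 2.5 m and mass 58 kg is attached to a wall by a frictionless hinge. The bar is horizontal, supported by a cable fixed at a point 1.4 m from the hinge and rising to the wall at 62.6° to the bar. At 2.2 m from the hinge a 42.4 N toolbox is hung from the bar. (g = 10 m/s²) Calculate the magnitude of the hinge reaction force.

|H| ≈ 305 N

Take torques about the hinge: T sin 62.6° · 1.4 = 58×10×1.25 + 42.4×2.2 = 818.28 N·m.
So T = 818.28 / (0.8878 × 1.4) = 658.34 N.
ΣF_x = 0: H_x = T cos 62.6° = 302.97 N.
ΣF_y = 0: H_y = (58×10 + 42.4) − T sin 62.6° = 622.4 − 584.49 = 37.914 N.
|H| = √(H_x² + H_y²) = √((302.97)² + (37.914)²) = 305.33 N.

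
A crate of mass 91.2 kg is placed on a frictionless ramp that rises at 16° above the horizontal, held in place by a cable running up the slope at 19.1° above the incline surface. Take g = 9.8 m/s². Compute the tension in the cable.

T ≈ 261 N

Take axes along and perpendicular to the incline. Weight components: W sin 16° = 246.4 N down-slope, W cos 16° = 859.1 N into the surface.
Along incline: T cos 19.1° = W sin 16° → T = 260.7 N.
Perpendicular: N = W cos 16° − T sin 19.1° = 773.8 N.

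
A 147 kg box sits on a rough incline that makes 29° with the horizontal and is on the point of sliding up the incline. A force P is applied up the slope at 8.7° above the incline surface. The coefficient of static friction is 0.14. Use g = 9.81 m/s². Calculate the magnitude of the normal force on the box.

On the verge of sliding up the incline, friction equals μN and acts down the slope.
Perpendicular: N + P sin 8.7° = W cos 29° = 1261 N.
Along incline: P cos 8.7° = W sin 29° + μN  with W sin 29° = 699.1 N.
Solving the pair for P and N: P = 867.3 N, N = 1130 N (and f = μN = 158.2 N).

N ≈ 1130 N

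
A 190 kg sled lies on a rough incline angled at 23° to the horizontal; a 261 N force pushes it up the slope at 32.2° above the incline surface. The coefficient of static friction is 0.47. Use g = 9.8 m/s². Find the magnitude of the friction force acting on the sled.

Axes along / perpendicular to the incline. W sin 23° = 727.5 N down-slope; W cos 23° = 1714 N into the surface.
Perpendicular: N = W cos 23° − P sin 32.2° = 1714 − 139.1 = 1575 N.
Along incline: P cos 32.2° + f = W sin 23° (friction acts up-slope) → f = 727.5 − 220.9 = 506.7 N.
|f| = 506.7 N ≤ μN = 740.2 N, so the sled is indeed static.

f ≈ 507 N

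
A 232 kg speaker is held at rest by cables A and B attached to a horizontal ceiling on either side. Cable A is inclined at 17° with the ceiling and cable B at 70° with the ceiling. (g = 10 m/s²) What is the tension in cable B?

T_B ≈ 2220 N

Weight W = 232 × 10 = 2320 N acts straight down.
Horizontal: T_A cos 17° = T_B cos 70°  →  T_A = 0.3576 T_B.
Vertical: T_A sin 17° + T_B sin 70° = 2320.
Substituting the horizontal relation into the vertical equation gives 1.044 T_B = 2320, so T_B = 2222 N.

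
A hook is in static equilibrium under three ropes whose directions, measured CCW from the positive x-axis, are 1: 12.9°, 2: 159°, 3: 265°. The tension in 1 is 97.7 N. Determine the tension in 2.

T_2 ≈ 96.7 N

Resolve: ΣF_x = 97.7 cos 12.9° + T_2 cos 159° + T_3 cos 265° = 0.
        ΣF_y = 97.7 sin 12.9° + T_2 sin 159° + T_3 sin 265° = 0.
The known terms sum to (95.23, 21.81) N, so -0.9336 T_2 − 0.0872 T_3 = -95.23 and 0.3584 T_2 − 0.9962 T_3 = -21.81.
Solving simultaneously: T_2 = 96.72 N, T_3 = 56.69 N.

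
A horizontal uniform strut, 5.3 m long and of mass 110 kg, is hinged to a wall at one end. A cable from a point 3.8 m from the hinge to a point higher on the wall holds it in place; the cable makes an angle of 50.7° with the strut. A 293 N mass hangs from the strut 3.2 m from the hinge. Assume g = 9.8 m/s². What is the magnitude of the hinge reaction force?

Take torques about the hinge: T sin 50.7° · 3.8 = 110×9.8×2.65 + 293×3.2 = 3794.3 N·m.
So T = 3794.3 / (0.7738 × 3.8) = 1290.3 N.
ΣF_x = 0: H_x = T cos 50.7° = 817.26 N.
ΣF_y = 0: H_y = (110×9.8 + 293) − T sin 50.7° = 1371 − 998.5 = 372.5 N.
|H| = √(H_x² + H_y²) = √((817.26)² + (372.5)²) = 898.15 N.

|H| ≈ 898 N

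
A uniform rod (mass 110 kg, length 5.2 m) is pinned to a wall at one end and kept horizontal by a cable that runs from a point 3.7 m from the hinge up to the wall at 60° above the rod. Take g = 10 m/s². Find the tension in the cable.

Take torques about the hinge: T sin 60° · 3.7 = 110×10×2.6 = 2860 N·m.
So T = 2860 / (0.8660 × 3.7) = 892.55 N.

T ≈ 893 N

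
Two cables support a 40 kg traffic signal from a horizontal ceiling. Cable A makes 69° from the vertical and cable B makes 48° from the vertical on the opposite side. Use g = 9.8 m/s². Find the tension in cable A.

Angles from the horizontal: cable A is 90° − 69° = 21°, cable B is 90° − 48° = 42°.
Weight W = 40 × 9.8 = 392 N acts straight down.
Horizontal: T_A cos 21° = T_B cos 42°  →  T_B = 1.256 T_A.
Vertical: T_A sin 21° + T_B sin 42° = 392.
Substituting the horizontal relation into the vertical equation gives 1.199 T_A = 392, so T_A = 326.9 N.

T_A ≈ 327 N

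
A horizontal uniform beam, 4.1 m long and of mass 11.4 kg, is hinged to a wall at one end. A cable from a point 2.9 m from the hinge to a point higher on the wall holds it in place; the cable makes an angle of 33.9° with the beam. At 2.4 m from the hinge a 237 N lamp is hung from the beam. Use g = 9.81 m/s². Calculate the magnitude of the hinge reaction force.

Take torques about the hinge: T sin 33.9° · 2.9 = 11.4×9.81×2.05 + 237×2.4 = 798.06 N·m.
So T = 798.06 / (0.5577 × 2.9) = 493.4 N.
ΣF_x = 0: H_x = T cos 33.9° = 409.53 N.
ΣF_y = 0: H_y = (11.4×9.81 + 237) − T sin 33.9° = 348.83 − 275.19 = 73.641 N.
|H| = √(H_x² + H_y²) = √((409.53)² + (73.641)²) = 416.1 N.

|H| ≈ 416 N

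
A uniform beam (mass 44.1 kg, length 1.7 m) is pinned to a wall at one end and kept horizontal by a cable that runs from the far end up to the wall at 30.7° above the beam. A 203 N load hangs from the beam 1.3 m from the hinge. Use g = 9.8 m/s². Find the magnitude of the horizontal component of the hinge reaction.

Take torques about the hinge: T sin 30.7° · 1.7 = 44.1×9.8×0.85 + 203×1.3 = 631.25 N·m.
So T = 631.25 / (0.5105 × 1.7) = 727.31 N.
ΣF_x = 0: H_x = T cos 30.7° = 625.38 N.

H_x ≈ 625 N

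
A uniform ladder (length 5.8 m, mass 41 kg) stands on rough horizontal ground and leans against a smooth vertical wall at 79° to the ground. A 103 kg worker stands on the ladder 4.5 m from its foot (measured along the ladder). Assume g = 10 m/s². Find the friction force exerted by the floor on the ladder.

Torques about the foot: N_wall · 5.8 sin 79° = 41×10×2.9 cos 79° + 103×10×4.5 cos 79° → N_wall = 195.18 N.
ΣF_x = 0: f_floor = N_wall = 195.18 N.

f ≈ 195 N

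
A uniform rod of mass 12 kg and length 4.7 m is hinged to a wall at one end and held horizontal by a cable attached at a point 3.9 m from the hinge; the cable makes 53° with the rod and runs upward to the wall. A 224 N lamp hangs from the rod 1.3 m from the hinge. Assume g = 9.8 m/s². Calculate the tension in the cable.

T ≈ 182 N

Take torques about the hinge: T sin 53° · 3.9 = 12×9.8×2.35 + 224×1.3 = 567.56 N·m.
So T = 567.56 / (0.7986 × 3.9) = 182.22 N.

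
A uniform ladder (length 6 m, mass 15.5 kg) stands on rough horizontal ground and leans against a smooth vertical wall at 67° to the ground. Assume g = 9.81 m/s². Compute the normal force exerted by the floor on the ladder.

N_floor ≈ 152 N

ΣF_y = 0: N_floor = 15.5×9.81 = 152.06 N.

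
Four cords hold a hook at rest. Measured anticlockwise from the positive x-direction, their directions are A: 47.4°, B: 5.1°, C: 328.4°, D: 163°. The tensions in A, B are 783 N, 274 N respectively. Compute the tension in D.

Resolve: ΣF_x = 783 cos 47.4° + 274 cos 5.1° + T_C cos 328.4° + T_D cos 163° = 0.
        ΣF_y = 783 sin 47.4° + 274 sin 5.1° + T_C sin 328.4° + T_D sin 163° = 0.
The known terms sum to (802.9, 600.7) N, so 0.8517 T_C − 0.9563 T_D = -802.9 and -0.5240 T_C + 0.2924 T_D = -600.7.
Solving simultaneously: T_C = 3210 N, T_D = 3699 N.

T_D ≈ 3700 N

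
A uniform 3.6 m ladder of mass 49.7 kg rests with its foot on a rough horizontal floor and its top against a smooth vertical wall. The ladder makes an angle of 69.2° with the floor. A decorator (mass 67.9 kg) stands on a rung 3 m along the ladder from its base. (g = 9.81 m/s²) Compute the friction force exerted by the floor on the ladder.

Torques about the foot: N_wall · 3.6 sin 69.2° = 49.7×9.81×1.8 cos 69.2° + 67.9×9.81×3 cos 69.2° → N_wall = 303.46 N.
ΣF_x = 0: f_floor = N_wall = 303.46 N.

f ≈ 303 N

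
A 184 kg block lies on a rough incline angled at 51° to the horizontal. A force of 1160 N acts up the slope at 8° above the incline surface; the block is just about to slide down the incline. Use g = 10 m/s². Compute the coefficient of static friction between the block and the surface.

On the verge of sliding down the incline, friction is at its maximum μN and acts up the slope.
Perpendicular to incline: N = W cos 51° − P sin 8° = 1158 − 161.4 = 996.5 N.
Along incline: P cos 8° + μN = W sin 51° → μ = (W sin 51° − P cos 8°) / N = 0.2822.

μ ≈ 0.282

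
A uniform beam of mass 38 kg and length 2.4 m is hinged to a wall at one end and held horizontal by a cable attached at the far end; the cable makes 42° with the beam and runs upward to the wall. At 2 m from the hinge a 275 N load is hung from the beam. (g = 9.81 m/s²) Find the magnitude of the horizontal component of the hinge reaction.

H_x ≈ 462 N

Take torques about the hinge: T sin 42° · 2.4 = 38×9.81×1.2 + 275×2 = 997.34 N·m.
So T = 997.34 / (0.6691 × 2.4) = 621.04 N.
ΣF_x = 0: H_x = T cos 42° = 461.52 N.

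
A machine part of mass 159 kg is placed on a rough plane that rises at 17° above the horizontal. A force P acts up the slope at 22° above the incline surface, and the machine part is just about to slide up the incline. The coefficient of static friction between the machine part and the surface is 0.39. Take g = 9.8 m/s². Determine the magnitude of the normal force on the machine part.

N ≈ 1130 N

On the verge of sliding up the incline, friction equals μN and acts down the slope.
Perpendicular: N + P sin 22° = W cos 17° = 1490 N.
Along incline: P cos 22° = W sin 17° + μN  with W sin 17° = 455.6 N.
Solving the pair for P and N: P = 965.9 N, N = 1128 N (and f = μN = 440 N).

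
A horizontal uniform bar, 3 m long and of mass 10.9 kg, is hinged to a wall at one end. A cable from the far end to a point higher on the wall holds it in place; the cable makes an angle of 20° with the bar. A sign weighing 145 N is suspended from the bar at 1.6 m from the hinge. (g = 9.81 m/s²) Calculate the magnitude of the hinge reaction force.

Take torques about the hinge: T sin 20° · 3 = 10.9×9.81×1.5 + 145×1.6 = 392.39 N·m.
So T = 392.39 / (0.3420 × 3) = 382.43 N.
ΣF_x = 0: H_x = T cos 20° = 359.36 N.
ΣF_y = 0: H_y = (10.9×9.81 + 145) − T sin 20° = 251.93 − 130.8 = 121.13 N.
|H| = √(H_x² + H_y²) = √((359.36)² + (121.13)²) = 379.23 N.

|H| ≈ 379 N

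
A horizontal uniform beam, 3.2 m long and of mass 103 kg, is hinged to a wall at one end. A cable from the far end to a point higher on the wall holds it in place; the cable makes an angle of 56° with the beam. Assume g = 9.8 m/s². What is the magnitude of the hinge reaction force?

|H| ≈ 609 N

Take torques about the hinge: T sin 56° · 3.2 = 103×9.8×1.6 = 1615 N·m.
So T = 1615 / (0.8290 × 3.2) = 608.78 N.
ΣF_x = 0: H_x = T cos 56° = 340.42 N.
ΣF_y = 0: H_y = (103×9.8) − T sin 56° = 1009.4 − 504.7 = 504.7 N.
|H| = √(H_x² + H_y²) = √((340.42)² + (504.7)²) = 608.78 N.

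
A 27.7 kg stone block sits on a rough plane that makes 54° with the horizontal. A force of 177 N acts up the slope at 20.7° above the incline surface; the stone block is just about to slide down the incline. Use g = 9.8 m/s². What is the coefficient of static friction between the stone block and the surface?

On the verge of sliding down the incline, friction is at its maximum μN and acts up the slope.
Perpendicular to incline: N = W cos 54° − P sin 20.7° = 159.6 − 62.57 = 97 N.
Along incline: P cos 20.7° + μN = W sin 54° → μ = (W sin 54° − P cos 20.7°) / N = 0.5572.

μ ≈ 0.557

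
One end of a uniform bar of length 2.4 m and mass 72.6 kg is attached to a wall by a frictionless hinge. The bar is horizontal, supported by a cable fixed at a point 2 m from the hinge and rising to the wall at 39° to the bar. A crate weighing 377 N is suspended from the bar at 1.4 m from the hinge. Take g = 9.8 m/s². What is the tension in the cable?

T ≈ 1100 N

Take torques about the hinge: T sin 39° · 2 = 72.6×9.8×1.2 + 377×1.4 = 1381.6 N·m.
So T = 1381.6 / (0.6293 × 2) = 1097.7 N.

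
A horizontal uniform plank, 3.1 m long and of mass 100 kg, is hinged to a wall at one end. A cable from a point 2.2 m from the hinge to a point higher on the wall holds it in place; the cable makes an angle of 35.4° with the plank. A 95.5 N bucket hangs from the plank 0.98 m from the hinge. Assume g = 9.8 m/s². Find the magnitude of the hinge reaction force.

Take torques about the hinge: T sin 35.4° · 2.2 = 100×9.8×1.55 + 95.5×0.98 = 1612.6 N·m.
So T = 1612.6 / (0.5793 × 2.2) = 1265.4 N.
ΣF_x = 0: H_x = T cos 35.4° = 1031.4 N.
ΣF_y = 0: H_y = (100×9.8 + 95.5) − T sin 35.4° = 1075.5 − 733 = 342.5 N.
|H| = √(H_x² + H_y²) = √((1031.4)² + (342.5)²) = 1086.8 N.

|H| ≈ 1090 N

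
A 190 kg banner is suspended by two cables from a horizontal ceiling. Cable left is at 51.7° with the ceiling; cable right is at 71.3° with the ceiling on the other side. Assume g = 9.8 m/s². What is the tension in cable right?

Weight W = 190 × 9.8 = 1862 N acts straight down.
Horizontal: T_left cos 51.7° = T_right cos 71.3°  →  T_left = 0.5173 T_right.
Vertical: T_left sin 51.7° + T_right sin 71.3° = 1862.
Substituting the horizontal relation into the vertical equation gives 1.353 T_right = 1862, so T_right = 1376 N.

T_right ≈ 1380 N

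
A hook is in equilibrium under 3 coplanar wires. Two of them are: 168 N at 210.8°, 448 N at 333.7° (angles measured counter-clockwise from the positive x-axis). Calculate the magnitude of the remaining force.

Sum the known components: ΣF_x = 257.3 N, ΣF_y = -284.5 N.
For equilibrium the remaining force must supply (−ΣF_x, −ΣF_y) = (-257.3, 284.5) N.
Magnitude = √((-257.3)² + (284.5)²) = 383.6 N; direction = atan2(284.5, -257.3) = 132.1°.

F ≈ 384 N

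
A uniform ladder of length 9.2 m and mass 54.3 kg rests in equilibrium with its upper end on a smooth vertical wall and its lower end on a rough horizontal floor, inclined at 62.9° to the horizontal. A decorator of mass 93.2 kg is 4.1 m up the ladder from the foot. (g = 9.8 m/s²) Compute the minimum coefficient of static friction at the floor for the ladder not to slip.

μ_min ≈ 0.238

ΣF_y = 0: N_floor = 54.3×9.8 + 93.2×9.8 = 1445.5 N.
Torques about the foot: N_wall · 9.2 sin 62.9° = 54.3×9.8×4.6 cos 62.9° + 93.2×9.8×4.1 cos 62.9° → N_wall = 344.45 N.
ΣF_x = 0: f_floor = N_wall = 344.45 N.
μ_min = f_floor / N_floor = 344.45 / 1445.5 = 0.2383.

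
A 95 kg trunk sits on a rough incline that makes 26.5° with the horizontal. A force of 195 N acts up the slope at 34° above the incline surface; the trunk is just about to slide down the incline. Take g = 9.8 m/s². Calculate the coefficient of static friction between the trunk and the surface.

On the verge of sliding down the incline, friction is at its maximum μN and acts up the slope.
Perpendicular to incline: N = W cos 26.5° − P sin 34° = 833.2 − 109 = 724.1 N.
Along incline: P cos 34° + μN = W sin 26.5° → μ = (W sin 26.5° − P cos 34°) / N = 0.3504.

μ ≈ 0.350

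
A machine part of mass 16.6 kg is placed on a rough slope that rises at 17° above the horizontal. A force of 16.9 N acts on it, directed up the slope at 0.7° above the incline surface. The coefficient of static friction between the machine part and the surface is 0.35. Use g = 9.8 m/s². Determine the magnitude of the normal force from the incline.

Axes along / perpendicular to the incline. W sin 17° = 47.56 N down-slope; W cos 17° = 155.6 N into the surface.
Perpendicular: N = W cos 17° − P sin 0.7° = 155.6 − 0.2065 = 155.4 N.
Along incline: P cos 0.7° + f = W sin 17° (friction acts up-slope) → f = 47.56 − 16.9 = 30.66 N.
|f| = 30.66 N ≤ μN = 54.38 N, so the machine part is indeed static.

N ≈ 155 N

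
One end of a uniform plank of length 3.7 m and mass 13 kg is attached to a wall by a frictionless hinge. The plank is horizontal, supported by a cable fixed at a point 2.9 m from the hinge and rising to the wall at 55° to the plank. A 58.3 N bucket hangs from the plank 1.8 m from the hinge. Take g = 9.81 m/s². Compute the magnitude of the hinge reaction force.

|H| ≈ 107 N

Take torques about the hinge: T sin 55° · 2.9 = 13×9.81×1.85 + 58.3×1.8 = 340.87 N·m.
So T = 340.87 / (0.8192 × 2.9) = 143.49 N.
ΣF_x = 0: H_x = T cos 55° = 82.303 N.
ΣF_y = 0: H_y = (13×9.81 + 58.3) − T sin 55° = 185.83 − 117.54 = 68.288 N.
|H| = √(H_x² + H_y²) = √((82.303)² + (68.288)²) = 106.94 N.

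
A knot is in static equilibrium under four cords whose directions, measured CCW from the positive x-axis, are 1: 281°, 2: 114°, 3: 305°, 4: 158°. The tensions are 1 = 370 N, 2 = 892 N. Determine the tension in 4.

T_4 ≈ 36.2 N

Resolve: ΣF_x = 370 cos 281° + 892 cos 114° + T_3 cos 305° + T_4 cos 158° = 0.
        ΣF_y = 370 sin 281° + 892 sin 114° + T_3 sin 305° + T_4 sin 158° = 0.
The known terms sum to (-292.2, 451.7) N, so 0.5736 T_3 − 0.9272 T_4 = 292.2 and -0.8192 T_3 + 0.3746 T_4 = -451.7.
Solving simultaneously: T_3 = 567.9 N, T_4 = 36.19 N.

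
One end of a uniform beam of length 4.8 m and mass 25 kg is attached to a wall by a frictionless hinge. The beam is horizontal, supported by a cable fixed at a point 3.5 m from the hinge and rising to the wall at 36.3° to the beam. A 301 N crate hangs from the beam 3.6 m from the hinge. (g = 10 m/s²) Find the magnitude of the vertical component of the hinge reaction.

Take torques about the hinge: T sin 36.3° · 3.5 = 25×10×2.4 + 301×3.6 = 1683.6 N·m.
So T = 1683.6 / (0.5920 × 3.5) = 812.53 N.
ΣF_y = 0: H_y = (25×10 + 301) − T sin 36.3° = 551 − 481.03 = 69.971 N.

|H_y| ≈ 70 N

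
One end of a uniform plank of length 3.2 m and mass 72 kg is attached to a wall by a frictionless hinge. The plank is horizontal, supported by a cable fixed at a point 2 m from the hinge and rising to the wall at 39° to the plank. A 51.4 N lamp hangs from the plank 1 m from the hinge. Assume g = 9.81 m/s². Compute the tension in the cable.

Take torques about the hinge: T sin 39° · 2 = 72×9.81×1.6 + 51.4×1 = 1181.5 N·m.
So T = 1181.5 / (0.6293 × 2) = 938.72 N.

T ≈ 939 N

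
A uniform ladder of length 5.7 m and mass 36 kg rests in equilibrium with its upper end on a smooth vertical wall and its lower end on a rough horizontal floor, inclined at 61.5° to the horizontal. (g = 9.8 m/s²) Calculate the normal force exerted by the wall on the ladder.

Torques about the foot: N_wall · 5.7 sin 61.5° = 36×9.8×2.85 cos 61.5° → N_wall = 95.777 N.

N_wall ≈ 95.8 N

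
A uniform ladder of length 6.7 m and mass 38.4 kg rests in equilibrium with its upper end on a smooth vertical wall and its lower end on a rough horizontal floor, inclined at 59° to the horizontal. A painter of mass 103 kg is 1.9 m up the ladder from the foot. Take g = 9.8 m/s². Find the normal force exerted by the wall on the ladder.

Torques about the foot: N_wall · 6.7 sin 59° = 38.4×9.8×3.35 cos 59° + 103×9.8×1.9 cos 59° → N_wall = 285.05 N.

N_wall ≈ 285 N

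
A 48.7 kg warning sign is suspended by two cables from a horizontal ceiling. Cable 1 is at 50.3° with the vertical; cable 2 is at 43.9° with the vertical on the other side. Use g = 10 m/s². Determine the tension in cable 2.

Angles from the horizontal: cable 1 is 90° − 50.3° = 39.7°, cable 2 is 90° − 43.9° = 46.1°.
Weight W = 48.7 × 10 = 487 N acts straight down.
Horizontal: T_1 cos 39.7° = T_2 cos 46.1°  →  T_1 = 0.9012 T_2.
Vertical: T_1 sin 39.7° + T_2 sin 46.1° = 487.
Substituting the horizontal relation into the vertical equation gives 1.296 T_2 = 487, so T_2 = 375.7 N.

T_2 ≈ 376 N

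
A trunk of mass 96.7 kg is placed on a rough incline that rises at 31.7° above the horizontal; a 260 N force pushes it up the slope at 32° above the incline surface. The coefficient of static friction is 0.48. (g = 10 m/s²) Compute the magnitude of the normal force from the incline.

N ≈ 685 N

Axes along / perpendicular to the incline. W sin 31.7° = 508.1 N down-slope; W cos 31.7° = 822.7 N into the surface.
Perpendicular: N = W cos 31.7° − P sin 32° = 822.7 − 137.8 = 685 N.
Along incline: P cos 32° + f = W sin 31.7° (friction acts up-slope) → f = 508.1 − 220.5 = 287.6 N.
|f| = 287.6 N ≤ μN = 328.8 N, so the trunk is indeed static.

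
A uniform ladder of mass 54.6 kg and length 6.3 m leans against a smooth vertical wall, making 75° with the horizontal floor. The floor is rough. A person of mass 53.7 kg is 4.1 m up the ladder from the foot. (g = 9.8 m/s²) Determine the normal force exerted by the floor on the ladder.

N_floor ≈ 1060 N

ΣF_y = 0: N_floor = 54.6×9.8 + 53.7×9.8 = 1061.3 N.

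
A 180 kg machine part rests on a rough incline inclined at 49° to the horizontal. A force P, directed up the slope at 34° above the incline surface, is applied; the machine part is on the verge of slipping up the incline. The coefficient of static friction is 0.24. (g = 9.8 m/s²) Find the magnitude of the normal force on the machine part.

On the verge of sliding up the incline, friction equals μN and acts down the slope.
Perpendicular: N + P sin 34° = W cos 49° = 1157 N.
Along incline: P cos 34° = W sin 49° + μN  with W sin 49° = 1331 N.
Solving the pair for P and N: P = 1670 N, N = 223.2 N (and f = μN = 53.56 N).

N ≈ 223 N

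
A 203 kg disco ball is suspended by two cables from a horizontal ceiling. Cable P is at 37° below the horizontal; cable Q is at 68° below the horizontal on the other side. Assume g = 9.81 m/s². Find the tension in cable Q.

T_Q ≈ 1650 N

Weight W = 203 × 9.81 = 1991 N acts straight down.
Horizontal: T_P cos 37° = T_Q cos 68°  →  T_P = 0.4691 T_Q.
Vertical: T_P sin 37° + T_Q sin 68° = 1991.
Substituting the horizontal relation into the vertical equation gives 1.209 T_Q = 1991, so T_Q = 1647 N.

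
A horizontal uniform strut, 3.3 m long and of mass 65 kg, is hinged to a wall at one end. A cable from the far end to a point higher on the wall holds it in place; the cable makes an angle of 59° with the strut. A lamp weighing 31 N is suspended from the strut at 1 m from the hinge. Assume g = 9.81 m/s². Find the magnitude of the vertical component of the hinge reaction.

Take torques about the hinge: T sin 59° · 3.3 = 65×9.81×1.65 + 31×1 = 1083.1 N·m.
So T = 1083.1 / (0.8572 × 3.3) = 382.91 N.
ΣF_y = 0: H_y = (65×9.81 + 31) − T sin 59° = 668.65 − 328.22 = 340.43 N.

|H_y| ≈ 340 N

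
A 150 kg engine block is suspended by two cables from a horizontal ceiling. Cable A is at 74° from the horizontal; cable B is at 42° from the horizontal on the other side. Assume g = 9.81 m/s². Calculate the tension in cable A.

T_A ≈ 1220 N

Weight W = 150 × 9.81 = 1472 N acts straight down.
Horizontal: T_A cos 74° = T_B cos 42°  →  T_B = 0.3709 T_A.
Vertical: T_A sin 74° + T_B sin 42° = 1472.
Substituting the horizontal relation into the vertical equation gives 1.209 T_A = 1472, so T_A = 1217 N.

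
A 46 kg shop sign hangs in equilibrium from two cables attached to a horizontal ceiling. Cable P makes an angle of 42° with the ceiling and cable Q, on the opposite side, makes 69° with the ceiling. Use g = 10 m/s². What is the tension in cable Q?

Weight W = 46 × 10 = 460 N acts straight down.
Horizontal: T_P cos 42° = T_Q cos 69°  →  T_P = 0.4822 T_Q.
Vertical: T_P sin 42° + T_Q sin 69° = 460.
Substituting the horizontal relation into the vertical equation gives 1.256 T_Q = 460, so T_Q = 366.2 N.

T_Q ≈ 366 N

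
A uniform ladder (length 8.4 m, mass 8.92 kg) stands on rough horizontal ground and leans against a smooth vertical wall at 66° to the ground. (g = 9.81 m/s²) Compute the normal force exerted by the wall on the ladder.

N_wall ≈ 19.5 N

Torques about the foot: N_wall · 8.4 sin 66° = 8.92×9.81×4.2 cos 66° → N_wall = 19.48 N.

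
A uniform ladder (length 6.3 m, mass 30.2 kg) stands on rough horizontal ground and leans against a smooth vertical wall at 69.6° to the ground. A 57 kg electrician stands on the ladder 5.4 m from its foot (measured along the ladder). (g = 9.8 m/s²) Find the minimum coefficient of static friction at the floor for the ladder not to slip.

μ_min ≈ 0.273

ΣF_y = 0: N_floor = 30.2×9.8 + 57×9.8 = 854.56 N.
Torques about the foot: N_wall · 6.3 sin 69.6° = 30.2×9.8×3.15 cos 69.6° + 57×9.8×5.4 cos 69.6° → N_wall = 233.1 N.
ΣF_x = 0: f_floor = N_wall = 233.1 N.
μ_min = f_floor / N_floor = 233.1 / 854.56 = 0.2728.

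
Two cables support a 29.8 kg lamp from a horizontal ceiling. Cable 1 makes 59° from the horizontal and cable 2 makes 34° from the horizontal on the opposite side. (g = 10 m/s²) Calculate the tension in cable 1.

Weight W = 29.8 × 10 = 298 N acts straight down.
Horizontal: T_1 cos 59° = T_2 cos 34°  →  T_2 = 0.6212 T_1.
Vertical: T_1 sin 59° + T_2 sin 34° = 298.
Substituting the horizontal relation into the vertical equation gives 1.205 T_1 = 298, so T_1 = 247.4 N.

T_1 ≈ 247 N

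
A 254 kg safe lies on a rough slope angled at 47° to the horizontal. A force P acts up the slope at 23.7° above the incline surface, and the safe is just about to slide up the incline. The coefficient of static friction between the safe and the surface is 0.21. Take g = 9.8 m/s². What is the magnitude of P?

P ≈ 2180 N

On the verge of sliding up the incline, friction equals μN and acts down the slope.
Perpendicular: N + P sin 23.7° = W cos 47° = 1698 N.
Along incline: P cos 23.7° = W sin 47° + μN  with W sin 47° = 1820 N.
Solving the pair for P and N: P = 2177 N, N = 822.7 N (and f = μN = 172.8 N).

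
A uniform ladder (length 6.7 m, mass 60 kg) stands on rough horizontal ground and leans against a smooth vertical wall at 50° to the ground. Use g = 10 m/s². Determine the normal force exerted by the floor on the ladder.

ΣF_y = 0: N_floor = 60×10 = 600 N.

N_floor ≈ 600 N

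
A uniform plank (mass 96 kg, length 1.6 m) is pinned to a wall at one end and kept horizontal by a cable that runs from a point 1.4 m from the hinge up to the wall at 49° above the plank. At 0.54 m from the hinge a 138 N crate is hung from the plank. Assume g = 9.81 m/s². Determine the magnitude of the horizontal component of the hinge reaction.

Take torques about the hinge: T sin 49° · 1.4 = 96×9.81×0.8 + 138×0.54 = 827.93 N·m.
So T = 827.93 / (0.7547 × 1.4) = 783.58 N.
ΣF_x = 0: H_x = T cos 49° = 514.08 N.

H_x ≈ 514 N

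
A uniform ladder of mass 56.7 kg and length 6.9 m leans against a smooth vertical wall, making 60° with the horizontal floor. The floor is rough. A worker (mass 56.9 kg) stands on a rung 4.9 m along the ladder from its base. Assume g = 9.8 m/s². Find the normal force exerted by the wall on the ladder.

N_wall ≈ 389 N

Torques about the foot: N_wall · 6.9 sin 60° = 56.7×9.8×3.45 cos 60° + 56.9×9.8×4.9 cos 60° → N_wall = 389.03 N.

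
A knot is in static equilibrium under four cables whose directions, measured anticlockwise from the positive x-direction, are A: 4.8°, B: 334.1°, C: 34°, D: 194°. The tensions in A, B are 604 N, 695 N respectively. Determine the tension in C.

T_C ≈ 1590 N

Resolve: ΣF_x = 604 cos 4.8° + 695 cos 334.1° + T_C cos 34° + T_D cos 194° = 0.
        ΣF_y = 604 sin 4.8° + 695 sin 334.1° + T_C sin 34° + T_D sin 194° = 0.
The known terms sum to (1227, -253) N, so 0.8290 T_C − 0.9703 T_D = -1227 and 0.5592 T_C − 0.2419 T_D = 253.
Solving simultaneously: T_C = 1586 N, T_D = 2620 N.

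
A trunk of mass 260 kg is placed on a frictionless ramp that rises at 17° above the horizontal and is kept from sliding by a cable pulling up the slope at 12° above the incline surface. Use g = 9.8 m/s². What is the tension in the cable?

T ≈ 762 N

Take axes along and perpendicular to the incline. Weight components: W sin 17° = 745 N down-slope, W cos 17° = 2437 N into the surface.
Along incline: T cos 12° = W sin 17° → T = 761.6 N.
Perpendicular: N = W cos 17° − T sin 12° = 2278 N.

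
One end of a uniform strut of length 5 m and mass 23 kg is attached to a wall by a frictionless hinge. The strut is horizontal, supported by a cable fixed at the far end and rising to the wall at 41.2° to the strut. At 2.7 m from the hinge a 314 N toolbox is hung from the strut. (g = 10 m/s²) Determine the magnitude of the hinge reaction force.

|H| ≈ 416 N

Take torques about the hinge: T sin 41.2° · 5 = 23×10×2.5 + 314×2.7 = 1422.8 N·m.
So T = 1422.8 / (0.6587 × 5) = 432.01 N.
ΣF_x = 0: H_x = T cos 41.2° = 325.05 N.
ΣF_y = 0: H_y = (23×10 + 314) − T sin 41.2° = 544 − 284.56 = 259.44 N.
|H| = √(H_x² + H_y²) = √((325.05)² + (259.44)²) = 415.89 N.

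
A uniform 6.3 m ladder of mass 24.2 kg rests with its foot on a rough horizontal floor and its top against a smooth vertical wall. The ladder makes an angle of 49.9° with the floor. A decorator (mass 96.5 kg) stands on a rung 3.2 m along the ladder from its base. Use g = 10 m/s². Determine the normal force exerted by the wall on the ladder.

Torques about the foot: N_wall · 6.3 sin 49.9° = 24.2×10×3.15 cos 49.9° + 96.5×10×3.2 cos 49.9° → N_wall = 514.64 N.

N_wall ≈ 515 N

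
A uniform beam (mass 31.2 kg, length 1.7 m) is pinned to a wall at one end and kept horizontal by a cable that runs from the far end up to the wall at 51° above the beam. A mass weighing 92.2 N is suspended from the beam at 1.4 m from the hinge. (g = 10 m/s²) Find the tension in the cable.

Take torques about the hinge: T sin 51° · 1.7 = 31.2×10×0.85 + 92.2×1.4 = 394.28 N·m.
So T = 394.28 / (0.7771 × 1.7) = 298.44 N.

T ≈ 298 N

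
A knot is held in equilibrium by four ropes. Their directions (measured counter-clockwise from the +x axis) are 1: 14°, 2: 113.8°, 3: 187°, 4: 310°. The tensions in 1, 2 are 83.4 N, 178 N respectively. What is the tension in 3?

T_3 ≈ 149 N

Resolve: ΣF_x = 83.4 cos 14° + 178 cos 113.8° + T_3 cos 187° + T_4 cos 310° = 0.
        ΣF_y = 83.4 sin 14° + 178 sin 113.8° + T_3 sin 187° + T_4 sin 310° = 0.
The known terms sum to (9.092, 183) N, so -0.9925 T_3 + 0.6428 T_4 = -9.092 and -0.1219 T_3 − 0.7660 T_4 = -183.
Solving simultaneously: T_3 = 148.6 N, T_4 = 215.3 N.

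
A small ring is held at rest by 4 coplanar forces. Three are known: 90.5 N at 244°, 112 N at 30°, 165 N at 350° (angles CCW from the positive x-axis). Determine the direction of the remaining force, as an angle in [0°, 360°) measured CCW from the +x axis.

Sum the known components: ΣF_x = 219.8 N, ΣF_y = -53.99 N.
For equilibrium the remaining force must supply (−ΣF_x, −ΣF_y) = (-219.8, 53.99) N.
Magnitude = √((-219.8)² + (53.99)²) = 226.3 N; direction = atan2(53.99, -219.8) = 166.2°.

θ ≈ 166°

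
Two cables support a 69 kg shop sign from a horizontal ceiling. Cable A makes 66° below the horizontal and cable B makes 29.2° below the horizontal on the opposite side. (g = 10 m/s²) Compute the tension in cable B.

Weight W = 69 × 10 = 690 N acts straight down.
Horizontal: T_A cos 66° = T_B cos 29.2°  →  T_A = 2.146 T_B.
Vertical: T_A sin 66° + T_B sin 29.2° = 690.
Substituting the horizontal relation into the vertical equation gives 2.448 T_B = 690, so T_B = 281.8 N.

T_B ≈ 282 N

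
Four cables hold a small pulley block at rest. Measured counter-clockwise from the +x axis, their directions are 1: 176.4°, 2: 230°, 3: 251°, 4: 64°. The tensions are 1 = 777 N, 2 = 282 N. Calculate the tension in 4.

T_4 ≈ 6980 N

Resolve: ΣF_x = 777 cos 176.4° + 282 cos 230° + T_3 cos 251° + T_4 cos 64° = 0.
        ΣF_y = 777 sin 176.4° + 282 sin 230° + T_3 sin 251° + T_4 sin 64° = 0.
The known terms sum to (-956.7, -167.2) N, so -0.3256 T_3 + 0.4384 T_4 = 956.7 and -0.9455 T_3 + 0.8988 T_4 = 167.2.
Solving simultaneously: T_3 = 6454 N, T_4 = 6976 N.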